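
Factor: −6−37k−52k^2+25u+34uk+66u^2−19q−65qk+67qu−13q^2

Group: −13q(q−6u+4k+1) + (−11u−13k−6)(q−6u+4k+1); both groups contain (q−6u+4k+1).

−(13q+11u+13k+6)(q−6u+4k+1)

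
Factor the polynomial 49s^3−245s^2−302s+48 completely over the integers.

Among the possible rational roots, s = −8/7 is a root, giving the factor (7s+8) and quotient 7s^2−43s+6.
The remaining quadratic factors as (s−6)(7s−1).

(7s+8)(7s−1)(s−6)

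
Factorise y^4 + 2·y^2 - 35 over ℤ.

Substitute u = y^2 to get a quadratic in u, then factor.
y^2 - 5 is irreducible over ℤ (5 is not a perfect square).
y^2 + 7 is irreducible over ℤ (always positive, so no real roots).

(y^2 + 7)·(y^2 - 5)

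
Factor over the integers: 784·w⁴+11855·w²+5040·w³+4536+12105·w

(4·w+7)·(4·w+9)·(7·w+8)·(7·w+9)

Testing divisors of the constant over divisors of the leading coefficient, w = −8/7 is a root, so (7·w+8) is a factor; dividing leaves 112·w³+592·w²+1017·w+567.
Next, w = −7/4 is a root, so (4·w+7) divides it; the quotient is 28·w²+99·w+81.
The remaining quadratic factors as (7·w+9)(4·w+9).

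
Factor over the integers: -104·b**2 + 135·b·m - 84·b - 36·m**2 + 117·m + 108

-(13·b - 12·m - 9)·(8·b - 3·m + 12)

Group: -8·b·(13·b - 12·m - 9) + (3·m - 12)·(13·b - 12·m - 9); both groups contain (13·b - 12·m - 9).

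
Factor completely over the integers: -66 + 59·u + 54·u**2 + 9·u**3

(3·u + 11)·(3·u - 2)·(u + 3)

Testing divisors of the constant over divisors of the leading coefficient, u = -3 is a root, giving the factor (u + 3) and quotient 9·u**2 + 27·u - 22.
The remaining quadratic factors as (3·u - 2)(3·u + 11).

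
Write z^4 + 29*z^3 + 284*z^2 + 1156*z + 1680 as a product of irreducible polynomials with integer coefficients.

(z + 14)*(z + 4)*(z + 5)*(z + 6)

Testing divisors of the constant over divisors of the leading coefficient, z = -6 is a root, so (z + 6) divides it; the quotient is z^3 + 23*z^2 + 146*z + 280.
Then z = -14 is a root, so (z + 14) is a factor; dividing leaves z^2 + 9*z + 20.
The remaining quadratic factors as (z + 5)(z + 4).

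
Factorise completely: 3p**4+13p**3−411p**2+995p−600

(3p−5)(p+15)(p−1)(p−8)

Trying the rational-root candidates, p = 8 is a root, so (p−8) divides it; the quotient is 3p**3+37p**2−115p+75.
Next, p = 1 is a root, giving the factor (p−1) and quotient 3p**2+40p−75.
The remaining quadratic factors as (p+15)(3p−5).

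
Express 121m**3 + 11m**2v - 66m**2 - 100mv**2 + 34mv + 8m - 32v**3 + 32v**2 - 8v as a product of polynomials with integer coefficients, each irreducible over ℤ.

Group: 11m(11m**2 - 3mv - 4m - 8v**2 + 4v) + (4v - 2)(11m**2 - 3mv - 4m - 8v**2 + 4v); both groups contain (11m**2 - 3mv - 4m - 8v**2 + 4v), so (11m + 4v - 2) is a factor with cofactor 11m**2 - 3mv - 4m - 8v**2 + 4v.
The cofactor groups again: 11m**2 - 3mv - 4m - 8v**2 + 4v = 11m(m - v) + (8v - 4)(m - v); both groups contain (m - v), giving (11m + 8v - 4)(m - v).

(11m + 4v - 2)(11m + 8v - 4)(m - v)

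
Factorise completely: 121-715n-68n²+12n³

By the rational root theorem, n = 11 is a root, so (n-11) divides it; the quotient is 12n²+64n-11.
The remaining quadratic factors as (2n+11)(6n-1).

(2n+11)(6n-1)(n-11)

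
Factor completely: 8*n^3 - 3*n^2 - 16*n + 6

(8*n - 3)*(n^2 - 2)

Group as (8*n^3 - 16*n) + (-3*n^2 + 6) = 8*n*(n^2 - 2) - 3*(n^2 - 2).
Both groups share the factor (n^2 - 2).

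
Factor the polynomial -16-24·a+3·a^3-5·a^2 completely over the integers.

(3·a+4)·(a+1)·(a-4)

By the rational root theorem, a = -4/3 is a root, so (3·a+4) is a factor; dividing leaves a^2-3·a-4.
The remaining quadratic factors as (a+1)(a-4).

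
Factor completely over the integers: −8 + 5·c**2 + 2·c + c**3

Among the possible rational roots, c = −2 is a root, giving the factor (c + 2) and quotient c**2 + 3·c − 4.
The remaining quadratic factors as (c − 1)(c + 4).

(c + 2)·(c + 4)·(c − 1)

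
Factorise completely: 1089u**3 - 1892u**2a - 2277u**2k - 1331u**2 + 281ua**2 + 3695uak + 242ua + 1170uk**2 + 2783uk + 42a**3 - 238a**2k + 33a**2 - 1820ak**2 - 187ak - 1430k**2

Group: 9u(121u**2 - 22ua - 253uk - 3a**2 + 17ak + 130k**2) + (-14a - 11)(121u**2 - 22ua - 253uk - 3a**2 + 17ak + 130k**2); both groups contain (121u**2 - 22ua - 253uk - 3a**2 + 17ak + 130k**2), so (9u - 14a - 11) is a factor with cofactor 121u**2 - 22ua - 253uk - 3a**2 + 17ak + 130k**2.
The cofactor groups again: 121u**2 - 22ua - 253uk - 3a**2 + 17ak + 130k**2 = 11u(11u - 3a - 13k) + (a - 10k)(11u - 3a - 13k); both groups contain (11u - 3a - 13k), giving (11u + a - 10k)(11u - 3a - 13k).

(9u - 14a - 11)(11u - 3a - 13k)(11u + a - 10k)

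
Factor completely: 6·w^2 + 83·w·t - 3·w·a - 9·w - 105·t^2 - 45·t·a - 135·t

(6·w - 7·t - 3·a - 9)·(w + 15·t)

Group: 6·w·(w + 15·t) + (-7·t - 3·a - 9)·(w + 15·t); both groups contain (w + 15·t).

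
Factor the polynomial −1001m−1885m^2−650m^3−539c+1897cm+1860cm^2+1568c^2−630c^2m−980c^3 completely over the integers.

−(10c−5m−11)(14c−10m−7)(7c+13m)

Group: 14c(−70c^2−95cm+77c+65m^2+143m) + (−10m−7)(−70c^2−95cm+77c+65m^2+143m); both groups contain (−70c^2−95cm+77c+65m^2+143m), so (14c−10m−7) is a factor with cofactor −70c^2−95cm+77c+65m^2+143m.
The cofactor groups again: −70c^2−95cm+77c+65m^2+143m = −7c(10c−5m−11) − 13m(10c−5m−11); both groups contain (10c−5m−11), giving −(7c+13m)(10c−5m−11).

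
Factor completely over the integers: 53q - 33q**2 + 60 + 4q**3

Trying the rational-root candidates, q = -3/4 is a root, so (4q + 3) is a factor; dividing leaves q**2 - 9q + 20.
The remaining quadratic factors as (q - 4)(q - 5).

(4q + 3)(q - 4)(q - 5)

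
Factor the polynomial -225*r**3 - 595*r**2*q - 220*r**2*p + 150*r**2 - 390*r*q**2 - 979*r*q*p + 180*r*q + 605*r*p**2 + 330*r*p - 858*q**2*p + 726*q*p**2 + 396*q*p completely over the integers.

Group: 5*r*(-45*r**2 - 65*r*q - 44*r*p + 30*r - 143*q*p + 121*p**2 + 66*p) + 6*q*(-45*r**2 - 65*r*q - 44*r*p + 30*r - 143*q*p + 121*p**2 + 66*p); both groups contain (-45*r**2 - 65*r*q - 44*r*p + 30*r - 143*q*p + 121*p**2 + 66*p), so (5*r + 6*q) is a factor with cofactor -45*r**2 - 65*r*q - 44*r*p + 30*r - 143*q*p + 121*p**2 + 66*p.
The cofactor groups again: -45*r**2 - 65*r*q - 44*r*p + 30*r - 143*q*p + 121*p**2 + 66*p = -9*r*(5*r + 11*p) + (-13*q + 11*p + 6)*(5*r + 11*p); both groups contain (5*r + 11*p), giving -(9*r + 13*q - 11*p - 6)*(5*r + 11*p).

-(9*r + 13*q - 11*p - 6)*(5*r + 11*p)*(5*r + 6*q)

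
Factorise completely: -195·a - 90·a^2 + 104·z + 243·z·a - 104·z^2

Group: -8·z·(13·z - 6·a - 13) + 15·a·(13·z - 6·a - 13); both groups contain (13·z - 6·a - 13).

-(8·z - 15·a)·(13·z - 6·a - 13)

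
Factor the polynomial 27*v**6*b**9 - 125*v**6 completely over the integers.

Pull out the common factor v**6, leaving 27*b**9 - 125.
Recognize a difference of cubes with the parts 3*b**3 and 5.

v**6*(3*b**3 - 5)*(9*b**6 + 15*b**3 + 25)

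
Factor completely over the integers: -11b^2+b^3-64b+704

By the rational root theorem, b = 11 is a root, so (b-11) is a factor; dividing leaves b^2-64.
The remaining quadratic factors as (b-8)(b+8).

(b+8)(b-11)(b-8)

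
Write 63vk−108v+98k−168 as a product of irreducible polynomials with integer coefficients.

Group as (63vk−108v) + (98k−168) = 9v(7k−12) + 14(7k−12).
Both groups share the factor (7k−12).

(7k−12)(9v+14)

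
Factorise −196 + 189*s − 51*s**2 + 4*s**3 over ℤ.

(4*s − 7)*(s − 4)*(s − 7)

Among the possible rational roots, s = 4 is a root, so (s − 4) is a factor; dividing leaves 4*s**2 − 35*s + 49.
The remaining quadratic factors as (4*s − 7)(s − 7).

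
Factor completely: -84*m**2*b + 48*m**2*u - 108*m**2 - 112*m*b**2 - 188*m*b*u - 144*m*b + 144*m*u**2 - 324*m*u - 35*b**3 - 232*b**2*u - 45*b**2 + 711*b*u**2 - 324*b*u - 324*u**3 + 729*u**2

-(6*m + 5*b - 9*u)*(7*b - 4*u + 9)*(2*m + b + 9*u)

Group: 7*b*(-12*m**2 - 16*m*b - 36*m*u - 5*b**2 - 36*b*u + 81*u**2) + (-4*u + 9)*(-12*m**2 - 16*m*b - 36*m*u - 5*b**2 - 36*b*u + 81*u**2); both groups contain (-12*m**2 - 16*m*b - 36*m*u - 5*b**2 - 36*b*u + 81*u**2), so (7*b - 4*u + 9) is a factor with cofactor -12*m**2 - 16*m*b - 36*m*u - 5*b**2 - 36*b*u + 81*u**2.
The cofactor groups again: -12*m**2 - 16*m*b - 36*m*u - 5*b**2 - 36*b*u + 81*u**2 = -2*m*(6*m + 5*b - 9*u) + (-b - 9*u)*(6*m + 5*b - 9*u); both groups contain (6*m + 5*b - 9*u), giving -(2*m + b + 9*u)*(6*m + 5*b - 9*u).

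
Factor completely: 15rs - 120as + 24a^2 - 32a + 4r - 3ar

(3a - 15s - 4)(8a - r)

Group: 8a(3a - 15s - 4) - r(3a - 15s - 4); both groups contain (3a - 15s - 4).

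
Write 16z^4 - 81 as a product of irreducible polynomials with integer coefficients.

(2z)⁴ − (3)⁴ = ((2z)² − (3)²)((2z)² + (3)²); the first factor splits again, the second (4z^2 + 9) is irreducible.

(2z + 3)(2z - 3)(4z^2 + 9)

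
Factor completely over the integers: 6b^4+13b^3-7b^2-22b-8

(2b+1)(3b-4)(b+1)(b+2)

By the rational root theorem, b = -1 is a root, so (b+1) divides it; the quotient is 6b^3+7b^2-14b-8.
Continuing, b = 4/3 is a root, giving the factor (3b-4) and quotient 2b^2+5b+2.
The remaining quadratic factors as (b+2)(2b+1).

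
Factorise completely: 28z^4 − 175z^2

Pull out the common factor 7z^2; 4z^2 − 25 is a difference of squares.

7z^2(2z + 5)(2z − 5)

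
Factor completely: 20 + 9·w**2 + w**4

(w**2 + 4)·(w**2 + 5)

Substitute u = w**2 to get a quadratic in u, then factor.
w**2 + 5 is irreducible over ℤ (always positive, so no real roots).
w**2 + 4 is irreducible over ℤ (sum of squares).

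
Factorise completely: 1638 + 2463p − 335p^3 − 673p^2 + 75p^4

(3p − 14)(5p + 13)(5p + 3)(p − 3)

By the rational root theorem, p = 3 is a root, so (p − 3) divides it; the quotient is 75p^3 − 110p^2 − 1003p − 546.
Then p = 14/3 is a root, so (3p − 14) divides it; the quotient is 25p^2 + 80p + 39.
The remaining quadratic factors as (5p + 3)(5p + 13).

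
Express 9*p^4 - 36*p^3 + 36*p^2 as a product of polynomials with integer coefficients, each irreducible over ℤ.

9*p^2*(p - 2)^2

Pull out the common factor 9*p^2, leaving p^2 - 4*p + 4.
Recognize a perfect-square trinomial with the parts p and 2.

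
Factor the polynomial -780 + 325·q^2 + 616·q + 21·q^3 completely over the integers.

Testing divisors of the constant over divisors of the leading coefficient, q = 6/7 is a root, giving the factor (7·q - 6) and quotient 3·q^2 + 49·q + 130.
The remaining quadratic factors as (3·q + 10)(q + 13).

(3·q + 10)·(7·q - 6)·(q + 13)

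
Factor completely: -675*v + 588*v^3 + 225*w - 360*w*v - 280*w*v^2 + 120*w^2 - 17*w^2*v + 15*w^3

(5*w - 14*v + 15)*(w - 3*v)*(3*w + 14*v + 15)

Group: 5*w*(3*w^2 + 5*w*v + 15*w - 42*v^2 - 45*v) + (-14*v + 15)*(3*w^2 + 5*w*v + 15*w - 42*v^2 - 45*v); both groups contain (3*w^2 + 5*w*v + 15*w - 42*v^2 - 45*v), so (5*w - 14*v + 15) is a factor with cofactor 3*w^2 + 5*w*v + 15*w - 42*v^2 - 45*v.
The cofactor groups again: 3*w^2 + 5*w*v + 15*w - 42*v^2 - 45*v = w*(3*w + 14*v + 15) - 3*v*(3*w + 14*v + 15); both groups contain (3*w + 14*v + 15), giving (w - 3*v)*(3*w + 14*v + 15).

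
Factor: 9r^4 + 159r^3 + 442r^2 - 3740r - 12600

(3r + 10)(3r - 14)(r + 10)(r + 9)

Trying the rational-root candidates, r = -10 is a root, giving the factor (r + 10) and quotient 9r^3 + 69r^2 - 248r - 1260.
Continuing, r = -9 is a root, so (r + 9) is a factor; dividing leaves 9r^2 - 12r - 140.
The remaining quadratic factors as (3r - 14)(3r + 10).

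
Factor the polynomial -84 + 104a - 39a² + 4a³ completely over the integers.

Testing divisors of the constant over divisors of the leading coefficient, a = 6 is a root, so (a - 6) divides it; the quotient is 4a² - 15a + 14.
The remaining quadratic factors as (4a - 7)(a - 2).

(4a - 7)(a - 2)(a - 6)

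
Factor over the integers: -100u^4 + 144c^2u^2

4u^2(6c + 5u)(6c - 5u)

Every term has a factor of 4u^2. Then 36c^2 - 25u^2 = (6c)² − (5u)².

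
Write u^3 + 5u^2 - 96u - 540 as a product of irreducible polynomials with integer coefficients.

Testing divisors of the constant over divisors of the leading coefficient, u = -6 is a root, giving the factor (u + 6) and quotient u^2 - u - 90.
The remaining quadratic factors as (u + 9)(u - 10).

(u + 6)(u + 9)(u - 10)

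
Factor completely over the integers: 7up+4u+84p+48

Group as (7up+4u) + (84p+48) = u(7p+4) + 12(7p+4).
Both groups share the factor (7p+4).

(7p+4)(u+12)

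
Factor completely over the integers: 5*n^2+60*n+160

5*(n+4)*(n+8)

Pull out the common factor 5, then factor the remaining trinomial.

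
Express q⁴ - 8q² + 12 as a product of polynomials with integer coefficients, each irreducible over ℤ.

(q² - 2)(q² - 6)

Substitute u = q² to get a quadratic in u, then factor.
q² - 6 is irreducible over ℤ (6 is not a perfect square).
q² - 2 is irreducible over ℤ (2 is not a perfect square).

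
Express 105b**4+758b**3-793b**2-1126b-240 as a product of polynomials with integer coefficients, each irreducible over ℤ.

(3b-5)(5b+3)(7b+2)(b+8)

Among the possible rational roots, b = -3/5 is a root, so (5b+3) divides it; the quotient is 21b**3+139b**2-242b-80.
Continuing, b = -8 is a root, giving the factor (b+8) and quotient 21b**2-29b-10.
The remaining quadratic factors as (7b+2)(3b-5).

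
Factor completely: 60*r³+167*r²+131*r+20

(3*r+4)*(4*r+5)*(5*r+1)

Among the possible rational roots, r = -1/5 is a root, so (5*r+1) divides it; the quotient is 12*r²+31*r+20.
The remaining quadratic factors as (3*r+4)(4*r+5).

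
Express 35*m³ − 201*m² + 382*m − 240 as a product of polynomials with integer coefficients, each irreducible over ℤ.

(5*m − 8)*(7*m − 15)*(m − 2)

Trying the rational-root candidates, m = 8/5 is a root, so (5*m − 8) is a factor; dividing leaves 7*m² − 29*m + 30.
The remaining quadratic factors as (7*m − 15)(m − 2).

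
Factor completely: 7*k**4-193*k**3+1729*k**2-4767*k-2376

(7*k+3)*(k-11)*(k-8)*(k-9)

Trying the rational-root candidates, k = 8 is a root, so (k-8) is a factor; dividing leaves 7*k**3-137*k**2+633*k+297.
Then k = 11 is a root, giving the factor (k-11) and quotient 7*k**2-60*k-27.
The remaining quadratic factors as (7*k+3)(k-9).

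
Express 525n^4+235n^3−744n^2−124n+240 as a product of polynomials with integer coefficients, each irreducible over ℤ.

Among the possible rational roots, n = 4/5 is a root, so (5n−4) divides it; the quotient is 105n^3+131n^2−44n−60.
Next, n = −6/5 is a root, so (5n+6) divides it; the quotient is 21n^2+n−10.
The remaining quadratic factors as (7n+5)(3n−2).

(3n−2)(5n+6)(5n−4)(7n+5)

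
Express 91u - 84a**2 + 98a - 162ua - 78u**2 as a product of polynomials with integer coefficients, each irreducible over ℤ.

Group: -6u(13u + 14a) + (-6a + 7)(13u + 14a); both groups contain (13u + 14a).

-(13u + 14a)(6u + 6a - 7)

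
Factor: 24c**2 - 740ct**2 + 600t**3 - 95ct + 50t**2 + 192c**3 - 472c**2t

(3c - 10t)(8c + 12t + 1)(8c - 5t)

Group: 8c(24c**2 - 95ct + 50t**2) + (12t + 1)(24c**2 - 95ct + 50t**2); both groups contain (24c**2 - 95ct + 50t**2), so (8c + 12t + 1) is a factor with cofactor 24c**2 - 95ct + 50t**2.
The cofactor groups again: 24c**2 - 95ct + 50t**2 = 3c(8c - 5t) - 10t(8c - 5t); both groups contain (8c - 5t), giving (3c - 10t)(8c - 5t).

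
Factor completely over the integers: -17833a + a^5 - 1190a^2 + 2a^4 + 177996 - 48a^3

By the rational root theorem, a = -13 is a root, so (a + 13) is a factor; dividing leaves a^4 - 11a^3 + 95a^2 - 2425a + 13692.
Continuing, a = 7 is a root, so (a - 7) divides it; the quotient is a^3 - 4a^2 + 67a - 1956.
Next, a = 12 is a root, so (a - 12) is a factor; dividing leaves a^2 + 8a + 163.
The quadratic a^2 + 8a + 163 has discriminant -588 < 0 and is irreducible over ℤ.

(a + 13)(a - 12)(a - 7)(a^2 + 8a + 163)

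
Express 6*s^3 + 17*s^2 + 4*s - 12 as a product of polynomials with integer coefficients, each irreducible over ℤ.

(2*s + 3)*(3*s - 2)*(s + 2)

By the rational root theorem, s = 2/3 is a root, giving the factor (3*s - 2) and quotient 2*s^2 + 7*s + 6.
The remaining quadratic factors as (2*s + 3)(s + 2).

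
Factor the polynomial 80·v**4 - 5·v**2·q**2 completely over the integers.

Every term has a factor of 5·v**2. Then 16·v**2 - q**2 = (4·v)² − (q)².

5·v**2·(4·v - q)·(4·v + q)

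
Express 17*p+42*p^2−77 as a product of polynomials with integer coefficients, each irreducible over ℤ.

Need a pair with product 42·(−77) = −3234 and sum 17: that's −49 and 66.
Split the middle term: 42*p^2−49*p + 66*p−77 = 7*p*(6*p−7) + 11*(6*p−7).

(6*p−7)*(7*p+11)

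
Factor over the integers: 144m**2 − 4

4(6m + 1)(6m − 1)

Factor out 4, leaving 36m**2 − 1, which is a difference of two squares.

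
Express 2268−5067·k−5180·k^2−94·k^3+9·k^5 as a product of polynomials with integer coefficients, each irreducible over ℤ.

(3·k+4)·(3·k−1)·(k−9)·(k^2+8·k+63)

Trying the rational-root candidates, k = 9 is a root, giving the factor (k−9) and quotient 9·k^4+81·k^3+635·k^2+535·k−252.
Next, k = −4/3 is a root, so (3·k+4) is a factor; dividing leaves 3·k^3+23·k^2+181·k−63.
Then k = 1/3 is a root, giving the factor (3·k−1) and quotient k^2+8·k+63.
The quadratic k^2+8·k+63 has discriminant −188 < 0 and is irreducible over ℤ.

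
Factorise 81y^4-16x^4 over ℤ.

(3y-2x)(3y+2x)(9y^2+4x^2)

Write as (9y^2)² − (4x^2)², then factor 9y^2-4x^2 once more.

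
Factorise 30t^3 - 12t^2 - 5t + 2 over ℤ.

Group as (30t^3 - 5t) + (-12t^2 + 2) = 5t(6t^2 - 1) - 2(6t^2 - 1).
Both groups share the factor (6t^2 - 1).

(5t - 2)(6t^2 - 1)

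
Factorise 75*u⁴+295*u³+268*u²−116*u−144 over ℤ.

(3*u−2)*(5*u+4)*(5*u+9)*(u+2)

Trying the rational-root candidates, u = −9/5 is a root, so (5*u+9) divides it; the quotient is 15*u³+32*u²−4*u−16.
Next, u = 2/3 is a root, so (3*u−2) is a factor; dividing leaves 5*u²+14*u+8.
The remaining quadratic factors as (u+2)(5*u+4).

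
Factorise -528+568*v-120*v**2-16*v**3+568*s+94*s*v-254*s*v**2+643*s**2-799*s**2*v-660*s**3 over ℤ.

Group: 11*s*(-60*s**2-29*s*v-7*s-2*v**2-18*v+44) + (8*v-12)*(-60*s**2-29*s*v-7*s-2*v**2-18*v+44); both groups contain (-60*s**2-29*s*v-7*s-2*v**2-18*v+44), so (11*s+8*v-12) is a factor with cofactor -60*s**2-29*s*v-7*s-2*v**2-18*v+44.
The cofactor groups again: -60*s**2-29*s*v-7*s-2*v**2-18*v+44 = -12*s*(5*s+2*v-4) + (-v-11)*(5*s+2*v-4); both groups contain (5*s+2*v-4), giving -(12*s+v+11)*(5*s+2*v-4).

-(11*s+8*v-12)*(12*s+v+11)*(5*s+2*v-4)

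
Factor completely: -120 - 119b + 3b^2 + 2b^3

Trying the rational-root candidates, b = -8 is a root, so (b + 8) divides it; the quotient is 2b^2 - 13b - 15.
The remaining quadratic factors as (2b - 15)(b + 1).

(2b - 15)(b + 1)(b + 8)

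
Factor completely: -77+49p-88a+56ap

Group as (56ap-88a) + (49p-77) = 8a(7p-11) + 7(7p-11).
Both groups share the factor (7p-11).

(7p-11)(8a+7)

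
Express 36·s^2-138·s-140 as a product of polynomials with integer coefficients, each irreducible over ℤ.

Pull out the common factor 2, then factor the remaining trinomial.

2·(3·s-14)·(6·s+5)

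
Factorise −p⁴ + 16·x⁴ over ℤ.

(2·x)⁴ − (p)⁴ = ((2·x)² − (p)²)((2·x)² + (p)²); the first factor splits again, the second (4·x² + p²) is irreducible.

(2·x − p)·(2·x + p)·(4·x² + p²)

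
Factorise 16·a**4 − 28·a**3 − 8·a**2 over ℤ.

Pull out the common factor 4·a**2, then factor the remaining trinomial.

4·a**2·(4·a + 1)·(a − 2)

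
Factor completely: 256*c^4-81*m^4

(4*c+3*m)*(4*c-3*m)*(16*c^2+9*m^2)

Difference of squares twice: with A = 4*c and B = 3*m, A⁴ − B⁴ = (A² − B²)(A² + B²), and A² − B² factors again.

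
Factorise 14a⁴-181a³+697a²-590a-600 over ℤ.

(2a-5)(7a+4)(a-5)(a-6)

By the rational root theorem, a = 6 is a root, so (a-6) divides it; the quotient is 14a³-97a²+115a+100.
Next, a = -4/7 is a root, giving the factor (7a+4) and quotient 2a²-15a+25.
The remaining quadratic factors as (2a-5)(a-5).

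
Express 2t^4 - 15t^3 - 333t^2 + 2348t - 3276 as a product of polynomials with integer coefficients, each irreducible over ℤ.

Testing divisors of the constant over divisors of the leading coefficient, t = -13 is a root, so (t + 13) divides it; the quotient is 2t^3 - 41t^2 + 200t - 252.
Continuing, t = 14 is a root, so (t - 14) is a factor; dividing leaves 2t^2 - 13t + 18.
The remaining quadratic factors as (2t - 9)(t - 2).

(2t - 9)(t + 13)(t - 14)(t - 2)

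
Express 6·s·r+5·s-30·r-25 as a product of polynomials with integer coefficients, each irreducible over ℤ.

Group as (6·s·r+5·s) + (-30·r-25) = s·(6·r+5) - 5·(6·r+5).
Both groups share the factor (6·r+5).

(6·r+5)·(s-5)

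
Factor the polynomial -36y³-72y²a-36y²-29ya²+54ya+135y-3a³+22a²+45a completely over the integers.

-(2y+3a+5)(3y+a)(6y+a-9)

Group: 2y(-18y²-9ya+27y-a²+9a) + (3a+5)(-18y²-9ya+27y-a²+9a); both groups contain (-18y²-9ya+27y-a²+9a), so (2y+3a+5) is a factor with cofactor -18y²-9ya+27y-a²+9a.
The cofactor groups again: -18y²-9ya+27y-a²+9a = -6y(3y+a) + (-a+9)(3y+a); both groups contain (3y+a), giving -(6y+a-9)(3y+a).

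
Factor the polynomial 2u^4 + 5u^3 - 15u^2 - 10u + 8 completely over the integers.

Among the possible rational roots, u = -1 is a root, so (u + 1) divides it; the quotient is 2u^3 + 3u^2 - 18u + 8.
Next, u = -4 is a root, giving the factor (u + 4) and quotient 2u^2 - 5u + 2.
The remaining quadratic factors as (u - 2)(2u - 1).

(2u - 1)(u + 1)(u + 4)(u - 2)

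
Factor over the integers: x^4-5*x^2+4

Substitute u = x^2 to get a quadratic in u, then factor.
x^2-4 is a difference of squares.
x^2-1 is a difference of squares.

(x+1)*(x+2)*(x-1)*(x-2)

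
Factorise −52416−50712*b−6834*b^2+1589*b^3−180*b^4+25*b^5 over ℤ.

(5*b+12)*(5*b+7)*(b−8)*(b^2−3*b+78)

Testing divisors of the constant over divisors of the leading coefficient, b = −12/5 is a root, giving the factor (5*b+12) and quotient 5*b^4−48*b^3+433*b^2−2406*b−4368.
Then b = 8 is a root, giving the factor (b−8) and quotient 5*b^3−8*b^2+369*b+546.
Next, b = −7/5 is a root, so (5*b+7) divides it; the quotient is b^2−3*b+78.
The quadratic b^2−3*b+78 has discriminant −303 < 0 and is irreducible over ℤ.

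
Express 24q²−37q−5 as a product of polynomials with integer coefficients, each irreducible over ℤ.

(3q−5)(8q+1)

Need a pair with product 24·(−5) = −120 and sum −37: that's −40 and 3.
Split the middle term: 24q²−40q + 3q−5 = 8q(3q−5) + (3q−5).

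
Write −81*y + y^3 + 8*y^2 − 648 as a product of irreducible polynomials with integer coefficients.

(y + 8)*(y + 9)*(y − 9)

Testing divisors of the constant over divisors of the leading coefficient, y = −8 is a root, so (y + 8) divides it; the quotient is y^2 − 81.
The remaining quadratic factors as (y − 9)(y + 9).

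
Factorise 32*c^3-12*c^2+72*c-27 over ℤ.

Group as (32*c^3+72*c) + (-12*c^2-27) = 8*c*(4*c^2+9) - 3*(4*c^2+9).
Both groups share the factor (4*c^2+9).

(8*c-3)*(4*c^2+9)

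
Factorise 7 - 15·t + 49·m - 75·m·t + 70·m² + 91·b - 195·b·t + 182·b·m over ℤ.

Group: 14·m·(13·b + 5·m + 1) + (-15·t + 7)·(13·b + 5·m + 1); both groups contain (13·b + 5·m + 1).

(13·b + 5·m + 1)·(14·m - 15·t + 7)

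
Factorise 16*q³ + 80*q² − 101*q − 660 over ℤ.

(4*q + 15)*(4*q − 11)*(q + 4)

Among the possible rational roots, q = −4 is a root, giving the factor (q + 4) and quotient 16*q² + 16*q − 165.
The remaining quadratic factors as (4*q + 15)(4*q − 11).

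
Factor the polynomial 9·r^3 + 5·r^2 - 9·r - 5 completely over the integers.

(9·r + 5)·(r + 1)·(r - 1)

Group as (9·r^3 - 9·r) + (5·r^2 - 5) = 9·r·(r^2 - 1) + 5·(r^2 - 1).
Both groups share the factor (r^2 - 1).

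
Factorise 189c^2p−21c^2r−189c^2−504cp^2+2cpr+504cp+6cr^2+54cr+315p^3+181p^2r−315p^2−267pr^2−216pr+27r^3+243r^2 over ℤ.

(3c−5p+3r)(7c−7p−9r)(9p−r−9)

Group: 3c(63cp−7cr−63c−63p^2−74pr+63p+9r^2+81r) + (−5p+3r)(63cp−7cr−63c−63p^2−74pr+63p+9r^2+81r); both groups contain (63cp−7cr−63c−63p^2−74pr+63p+9r^2+81r), so (3c−5p+3r) is a factor with cofactor 63cp−7cr−63c−63p^2−74pr+63p+9r^2+81r.
The cofactor groups again: 63cp−7cr−63c−63p^2−74pr+63p+9r^2+81r = 9p(7c−7p−9r) + (−r−9)(7c−7p−9r); both groups contain (7c−7p−9r), giving (9p−r−9)(7c−7p−9r).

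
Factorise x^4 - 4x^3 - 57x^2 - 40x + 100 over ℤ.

By the rational root theorem, x = -5 is a root, giving the factor (x + 5) and quotient x^3 - 9x^2 - 12x + 20.
Then x = 1 is a root, so (x - 1) divides it; the quotient is x^2 - 8x - 20.
The remaining quadratic factors as (x - 10)(x + 2).

(x + 2)(x + 5)(x - 1)(x - 10)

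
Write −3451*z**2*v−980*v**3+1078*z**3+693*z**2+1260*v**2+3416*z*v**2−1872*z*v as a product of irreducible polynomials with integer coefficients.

(7*z−10*v)*(11*z−14*v)*(14*z−7*v+9)

Group: 14*z*(77*z**2−208*z*v+140*v**2) + (−7*v+9)*(77*z**2−208*z*v+140*v**2); both groups contain (77*z**2−208*z*v+140*v**2), so (14*z−7*v+9) is a factor with cofactor 77*z**2−208*z*v+140*v**2.
The cofactor groups again: 77*z**2−208*z*v+140*v**2 = 7*z*(11*z−14*v) − 10*v*(11*z−14*v); both groups contain (11*z−14*v), giving (7*z−10*v)*(11*z−14*v).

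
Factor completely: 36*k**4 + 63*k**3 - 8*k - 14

(4*k + 7)*(9*k**3 - 2)

Group as (36*k**4 - 8*k) + (63*k**3 - 14) = 4*k*(9*k**3 - 2) + 7*(9*k**3 - 2).
Both groups share the factor (9*k**3 - 2).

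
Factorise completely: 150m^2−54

Pull out the common factor 6; 25m^2−9 is a difference of squares.

6(5m+3)(5m−3)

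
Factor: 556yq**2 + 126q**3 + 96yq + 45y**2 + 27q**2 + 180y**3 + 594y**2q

Group: 12y(15y**2 + 32yq + 9q**2) + (14q + 3)(15y**2 + 32yq + 9q**2); both groups contain (15y**2 + 32yq + 9q**2), so (12y + 14q + 3) is a factor with cofactor 15y**2 + 32yq + 9q**2.
The cofactor groups again: 15y**2 + 32yq + 9q**2 = 3y(5y + 9q) + q(5y + 9q); both groups contain (5y + 9q), giving (3y + q)(5y + 9q).

(12y + 14q + 3)(5y + 9q)(3y + q)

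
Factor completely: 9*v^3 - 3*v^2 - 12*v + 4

Group as (9*v^3 - 12*v) + (-3*v^2 + 4) = 3*v*(3*v^2 - 4) - (3*v^2 - 4).
Both groups share the factor (3*v^2 - 4).

(3*v - 1)*(3*v^2 - 4)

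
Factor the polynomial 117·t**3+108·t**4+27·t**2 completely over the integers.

9·t**2·(3·t+1)·(4·t+3)

Pull out the common factor 9·t**2, then factor the remaining trinomial.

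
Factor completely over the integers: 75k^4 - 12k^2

Every term has a factor of 3k^2. Then 25k^2 - 4 = (5k)² − (2)².

3k^2(5k + 2)(5k - 2)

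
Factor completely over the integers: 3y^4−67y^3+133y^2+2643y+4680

(3y+8)(y+3)(y−13)(y−15)

Trying the rational-root candidates, y = 15 is a root, so (y−15) divides it; the quotient is 3y^3−22y^2−197y−312.
Next, y = 13 is a root, so (y−13) is a factor; dividing leaves 3y^2+17y+24.
The remaining quadratic factors as (3y+8)(y+3).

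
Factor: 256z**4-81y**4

(4z-3y)(4z+3y)(16z**2+9y**2)

Difference of squares twice: with A = 4z and B = 3y, A⁴ − B⁴ = (A² − B²)(A² + B²), and A² − B² factors again.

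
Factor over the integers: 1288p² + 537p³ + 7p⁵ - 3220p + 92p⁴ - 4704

(7p + 8)(p + 7)(p - 2)(p² + 7p + 42)

Among the possible rational roots, p = -7 is a root, so (p + 7) is a factor; dividing leaves 7p⁴ + 43p³ + 236p² - 364p - 672.
Next, p = 2 is a root, giving the factor (p - 2) and quotient 7p³ + 57p² + 350p + 336.
Then p = -8/7 is a root, so (7p + 8) divides it; the quotient is p² + 7p + 42.
The quadratic p² + 7p + 42 has discriminant -119 < 0 and is irreducible over ℤ.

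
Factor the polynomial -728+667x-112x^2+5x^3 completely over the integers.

Among the possible rational roots, x = 7/5 is a root, so (5x-7) divides it; the quotient is x^2-21x+104.
The remaining quadratic factors as (x-8)(x-13).

(5x-7)(x-13)(x-8)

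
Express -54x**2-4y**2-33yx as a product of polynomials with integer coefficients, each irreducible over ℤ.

-(y+6x)(4y+9x)

Group: -4y(y+6x) - 9x(y+6x); both groups contain (y+6x).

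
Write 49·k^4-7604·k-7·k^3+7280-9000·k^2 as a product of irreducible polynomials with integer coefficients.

Among the possible rational roots, k = 14 is a root, so (k-14) divides it; the quotient is 49·k^3+679·k^2+506·k-520.
Next, k = -13 is a root, giving the factor (k+13) and quotient 49·k^2+42·k-40.
The remaining quadratic factors as (7·k+10)(7·k-4).

(7·k+10)·(7·k-4)·(k+13)·(k-14)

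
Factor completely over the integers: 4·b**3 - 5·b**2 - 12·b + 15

(4·b - 5)·(b**2 - 3)

Group as (4·b**3 - 12·b) + (-5·b**2 + 15) = 4·b·(b**2 - 3) - 5·(b**2 - 3).
Both groups share the factor (b**2 - 3).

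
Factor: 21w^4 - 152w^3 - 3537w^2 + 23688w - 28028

(3w - 14)(7w - 11)(w + 13)(w - 14)

By the rational root theorem, w = 11/7 is a root, so (7w - 11) divides it; the quotient is 3w^3 - 17w^2 - 532w + 2548.
Continuing, w = 14 is a root, so (w - 14) divides it; the quotient is 3w^2 + 25w - 182.
The remaining quadratic factors as (3w - 14)(w + 13).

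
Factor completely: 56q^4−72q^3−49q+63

(7q−9)(8q^3−7)

Group as (56q^4−49q) + (−72q^3+63) = 7q(8q^3−7) − 9(8q^3−7).
Both groups share the factor (8q^3−7).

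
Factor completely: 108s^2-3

3(6s+1)(6s-1)

Factor out 3, leaving 36s^2-1, which is a difference of two squares.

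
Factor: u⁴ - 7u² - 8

(u² + 1)(u² - 8)

Substitute w = u² to get a quadratic in w, then factor.
u² - 8 is irreducible over ℤ (8 is not a perfect square).
u² + 1 is irreducible over ℤ (sum of squares).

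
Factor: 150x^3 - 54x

Every term has a factor of 6x. Then 25x^2 - 9 = (5x)² − (3)².

6x(5x + 3)(5x - 3)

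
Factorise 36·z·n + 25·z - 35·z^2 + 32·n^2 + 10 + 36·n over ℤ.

-(5·z - 8·n - 5)·(7·z + 4·n + 2)

Group: -5·z·(7·z + 4·n + 2) + (8·n + 5)·(7·z + 4·n + 2); both groups contain (7·z + 4·n + 2).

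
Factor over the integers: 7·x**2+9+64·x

(7·x+1)·(x+9)

Need a pair with product 7·9 = 63 and sum 64: that's 63 and 1.
Split the middle term: 7·x**2+63·x + x+9 = 7·x·(x+9) + (x+9).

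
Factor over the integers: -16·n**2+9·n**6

Every term has a factor of n**2; factoring it out leaves 9·n**4-16.
Recognize a difference of squares with the parts 3·n**2 and 4.

n**2·(3·n**2+4)·(3·n**2-4)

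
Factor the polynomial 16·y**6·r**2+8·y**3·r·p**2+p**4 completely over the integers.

Recognize a perfect-square trinomial with the parts p**2 and 4·y**3·r.

(4·y**3·r+p**2)**2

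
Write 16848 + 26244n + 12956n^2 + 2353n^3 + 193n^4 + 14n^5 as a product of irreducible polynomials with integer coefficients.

(2n + 9)(7n + 9)(n + 2)(n^2 + 6n + 104)

Among the possible rational roots, n = -2 is a root, giving the factor (n + 2) and quotient 14n^4 + 165n^3 + 2023n^2 + 8910n + 8424.
Continuing, n = -9/7 is a root, so (7n + 9) divides it; the quotient is 2n^3 + 21n^2 + 262n + 936.
Then n = -9/2 is a root, so (2n + 9) divides it; the quotient is n^2 + 6n + 104.
The quadratic n^2 + 6n + 104 has discriminant -380 < 0 and is irreducible over ℤ.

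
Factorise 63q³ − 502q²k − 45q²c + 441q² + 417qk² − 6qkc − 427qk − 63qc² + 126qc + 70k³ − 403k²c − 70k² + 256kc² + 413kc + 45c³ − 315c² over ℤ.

Group: 7q(9q² − 73qk + 63q + 70k² − 53kc − 70k − 9c² + 63c) + (k − 5c)(9q² − 73qk + 63q + 70k² − 53kc − 70k − 9c² + 63c); both groups contain (9q² − 73qk + 63q + 70k² − 53kc − 70k − 9c² + 63c), so (7q + k − 5c) is a factor with cofactor 9q² − 73qk + 63q + 70k² − 53kc − 70k − 9c² + 63c.
The cofactor groups again: 9q² − 73qk + 63q + 70k² − 53kc − 70k − 9c² + 63c = 9q(q − 7k − c + 7) + (−10k + 9c)(q − 7k − c + 7); both groups contain (q − 7k − c + 7), giving (9q − 10k + 9c)(q − 7k − c + 7).

(7q + k − 5c)(q − 7k − c + 7)(9q − 10k + 9c)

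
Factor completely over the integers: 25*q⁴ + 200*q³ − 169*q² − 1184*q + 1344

Trying the rational-root candidates, q = 8/5 is a root, so (5*q − 8) is a factor; dividing leaves 5*q³ + 48*q² + 43*q − 168.
Then q = −8 is a root, so (q + 8) is a factor; dividing leaves 5*q² + 8*q − 21.
The remaining quadratic factors as (q + 3)(5*q − 7).

(5*q − 7)*(5*q − 8)*(q + 3)*(q + 8)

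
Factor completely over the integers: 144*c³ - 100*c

4*c*(6*c + 5)*(6*c - 5)

Pull out the common factor 4*c; 36*c² - 25 is a difference of squares.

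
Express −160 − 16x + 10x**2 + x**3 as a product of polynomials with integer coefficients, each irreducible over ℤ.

(x + 10)(x + 4)(x − 4)

By the rational root theorem, x = 4 is a root, so (x − 4) divides it; the quotient is x**2 + 14x + 40.
The remaining quadratic factors as (x + 4)(x + 10).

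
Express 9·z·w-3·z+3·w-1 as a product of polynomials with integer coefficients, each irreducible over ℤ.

Group as (9·z·w-3·z) + (3·w-1) = 3·z·(3·w-1) + (3·w-1).
Both groups share the factor (3·w-1).

(3·w-1)·(3·z+1)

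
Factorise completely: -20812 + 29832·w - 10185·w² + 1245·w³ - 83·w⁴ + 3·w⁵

Testing divisors of the constant over divisors of the leading coefficient, w = 1 is a root, so (w - 1) is a factor; dividing leaves 3·w⁴ - 80·w³ + 1165·w² - 9020·w + 20812.
Continuing, w = 11/3 is a root, giving the factor (3·w - 11) and quotient w³ - 23·w² + 304·w - 1892.
Then w = 11 is a root, giving the factor (w - 11) and quotient w² - 12·w + 172.
The quadratic w² - 12·w + 172 has discriminant -544 < 0 and is irreducible over ℤ.

(3·w - 11)·(w - 1)·(w - 11)·(w² - 12·w + 172)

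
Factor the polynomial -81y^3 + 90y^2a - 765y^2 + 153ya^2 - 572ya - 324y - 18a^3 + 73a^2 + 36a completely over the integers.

Group: y(-81y^2 - 72ya - 36y + 9a^2 + 4a) + (-2a + 9)(-81y^2 - 72ya - 36y + 9a^2 + 4a); both groups contain (-81y^2 - 72ya - 36y + 9a^2 + 4a), so (y - 2a + 9) is a factor with cofactor -81y^2 - 72ya - 36y + 9a^2 + 4a.
The cofactor groups again: -81y^2 - 72ya - 36y + 9a^2 + 4a = -9y(9y - a) + (-9a - 4)(9y - a); both groups contain (9y - a), giving -(9y + 9a + 4)(9y - a).

-(y - 2a + 9)(9y - a)(9y + 9a + 4)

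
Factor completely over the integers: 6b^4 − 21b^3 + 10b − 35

(2b − 7)(3b^3 + 5)

Group as (6b^4 + 10b) + (−21b^3 − 35) = 2b(3b^3 + 5) − 7(3b^3 + 5).
Both groups share the factor (3b^3 + 5).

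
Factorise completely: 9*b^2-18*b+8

(3*b-2)*(3*b-4)

Need a pair with product 9·8 = 72 and sum -18: that's -6 and -12.
Split the middle term: 9*b^2-6*b - 12*b+8 = 3*b*(3*b-2) - 4*(3*b-2).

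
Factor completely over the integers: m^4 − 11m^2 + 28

(m + 2)(m − 2)(m^2 − 7)

Substitute u = m^2 to get a quadratic in u, then factor.
m^2 − 7 is irreducible over ℤ (7 is not a perfect square).
m^2 − 4 is a difference of squares.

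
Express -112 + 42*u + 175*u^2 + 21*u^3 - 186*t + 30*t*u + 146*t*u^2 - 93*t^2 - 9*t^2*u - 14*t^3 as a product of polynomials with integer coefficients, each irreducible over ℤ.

Group: 7*t*(-2*t^2 - t*u - 11*t + 21*u^2 + 7*u - 14) + (u + 8)*(-2*t^2 - t*u - 11*t + 21*u^2 + 7*u - 14); both groups contain (-2*t^2 - t*u - 11*t + 21*u^2 + 7*u - 14), so (7*t + u + 8) is a factor with cofactor -2*t^2 - t*u - 11*t + 21*u^2 + 7*u - 14.
The cofactor groups again: -2*t^2 - t*u - 11*t + 21*u^2 + 7*u - 14 = -2*t*(t - 3*u + 2) + (-7*u - 7)*(t - 3*u + 2); both groups contain (t - 3*u + 2), giving -(2*t + 7*u + 7)*(t - 3*u + 2).

-(2*t + 7*u + 7)*(7*t + u + 8)*(t - 3*u + 2)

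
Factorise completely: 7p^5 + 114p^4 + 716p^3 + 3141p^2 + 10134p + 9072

Testing divisors of the constant over divisors of the leading coefficient, p = -6 is a root, so (p + 6) is a factor; dividing leaves 7p^4 + 72p^3 + 284p^2 + 1437p + 1512.
Next, p = -8 is a root, so (p + 8) divides it; the quotient is 7p^3 + 16p^2 + 156p + 189.
Then p = -9/7 is a root, so (7p + 9) divides it; the quotient is p^2 + p + 21.
The quadratic p^2 + p + 21 has discriminant -83 < 0 and is irreducible over ℤ.

(7p + 9)(p + 6)(p + 8)(p^2 + p + 21)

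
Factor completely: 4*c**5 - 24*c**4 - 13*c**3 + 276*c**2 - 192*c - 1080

Testing divisors of the constant over divisors of the leading coefficient, c = 9/2 is a root, so (2*c - 9) divides it; the quotient is 2*c**4 - 3*c**3 - 20*c**2 + 48*c + 120.
Next, c = -2 is a root, so (c + 2) is a factor; dividing leaves 2*c**3 - 7*c**2 - 6*c + 60.
Continuing, c = -5/2 is a root, so (2*c + 5) divides it; the quotient is c**2 - 6*c + 12.
The quadratic c**2 - 6*c + 12 has discriminant -12 < 0 and is irreducible over ℤ.

(2*c + 5)*(2*c - 9)*(c + 2)*(c**2 - 6*c + 12)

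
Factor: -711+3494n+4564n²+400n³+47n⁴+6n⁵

(6n-1)(n+1)(n+9)(n²-2n+79)

Among the possible rational roots, n = -1 is a root, so (n+1) is a factor; dividing leaves 6n⁴+41n³+359n²+4205n-711.
Then n = -9 is a root, so (n+9) is a factor; dividing leaves 6n³-13n²+476n-79.
Then n = 1/6 is a root, so (6n-1) divides it; the quotient is n²-2n+79.
The quadratic n²-2n+79 has discriminant -312 < 0 and is irreducible over ℤ.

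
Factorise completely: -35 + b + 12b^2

(3b - 5)(4b + 7)

Need a pair with product 12·(-35) = -420 and sum 1: that's -20 and 21.
Split the middle term: 12b^2 - 20b + 21b - 35 = 4b(3b - 5) + 7(3b - 5).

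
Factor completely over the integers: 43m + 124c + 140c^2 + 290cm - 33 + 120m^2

(10c + 15m + 11)(14c + 8m - 3)

Group: 10c(14c + 8m - 3) + (15m + 11)(14c + 8m - 3); both groups contain (14c + 8m - 3).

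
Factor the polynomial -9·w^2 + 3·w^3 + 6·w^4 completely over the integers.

Pull out the common factor 3·w^2, then factor the remaining trinomial.

3·w^2·(2·w + 3)·(w - 1)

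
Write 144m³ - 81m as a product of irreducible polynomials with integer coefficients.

Pull out the common factor 9m; 16m² - 9 is a difference of squares.

9m(4m + 3)(4m - 3)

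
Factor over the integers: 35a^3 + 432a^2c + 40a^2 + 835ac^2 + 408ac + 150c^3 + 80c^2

(5a + c)(7a + 15c + 8)(a + 10c)

Group: 5a(7a^2 + 85ac + 8a + 150c^2 + 80c) + c(7a^2 + 85ac + 8a + 150c^2 + 80c); both groups contain (7a^2 + 85ac + 8a + 150c^2 + 80c), so (5a + c) is a factor with cofactor 7a^2 + 85ac + 8a + 150c^2 + 80c.
The cofactor groups again: 7a^2 + 85ac + 8a + 150c^2 + 80c = 7a(a + 10c) + (15c + 8)(a + 10c); both groups contain (a + 10c), giving (7a + 15c + 8)(a + 10c).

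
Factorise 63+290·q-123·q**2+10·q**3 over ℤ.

(2·q-7)·(5·q+1)·(q-9)

Testing divisors of the constant over divisors of the leading coefficient, q = 7/2 is a root, giving the factor (2·q-7) and quotient 5·q**2-44·q-9.
The remaining quadratic factors as (q-9)(5·q+1).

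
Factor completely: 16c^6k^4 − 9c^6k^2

Factor out c^6k^2 first: what remains is 16k^2 − 9.
Recognize a difference of squares with the parts 4k and 3.

c^6k^2(4k + 3)(4k − 3)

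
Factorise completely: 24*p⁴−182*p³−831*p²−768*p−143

(4*p+1)*(6*p+13)*(p+1)*(p−11)

By the rational root theorem, p = 11 is a root, so (p−11) is a factor; dividing leaves 24*p³+82*p²+71*p+13.
Continuing, p = −1/4 is a root, giving the factor (4*p+1) and quotient 6*p²+19*p+13.
The remaining quadratic factors as (6*p+13)(p+1).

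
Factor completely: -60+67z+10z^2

(2z+15)(5z-4)

Need a pair with product 10·(-60) = -600 and sum 67: that's -8 and 75.
Split the middle term: 10z^2-8z + 75z-60 = 2z(5z-4) + 15(5z-4).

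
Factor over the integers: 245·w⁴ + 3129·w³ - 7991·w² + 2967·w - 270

(5·w - 9)·(7·w - 1)·(7·w - 2)·(w + 15)

Testing divisors of the constant over divisors of the leading coefficient, w = 2/7 is a root, so (7·w - 2) is a factor; dividing leaves 35·w³ + 457·w² - 1011·w + 135.
Continuing, w = -15 is a root, so (w + 15) divides it; the quotient is 35·w² - 68·w + 9.
The remaining quadratic factors as (5·w - 9)(7·w - 1).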